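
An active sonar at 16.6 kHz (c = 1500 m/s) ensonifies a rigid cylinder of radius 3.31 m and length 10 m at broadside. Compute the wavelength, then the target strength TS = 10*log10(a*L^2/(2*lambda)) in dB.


Step 1: lambda = c/f = 1500/16600 = 0.09036 m
Step 2: TS = 10*log10(a*L^2/(2*lambda)) = 10*log10(3.31*10^2/(2*0.09036)) = 32.63

32.63 dB


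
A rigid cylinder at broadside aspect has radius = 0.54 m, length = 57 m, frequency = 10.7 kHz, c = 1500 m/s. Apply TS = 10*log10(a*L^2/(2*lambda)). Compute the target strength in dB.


37.96 dB


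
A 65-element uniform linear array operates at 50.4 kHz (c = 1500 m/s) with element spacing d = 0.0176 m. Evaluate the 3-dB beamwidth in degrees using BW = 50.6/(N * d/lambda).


1.32 deg


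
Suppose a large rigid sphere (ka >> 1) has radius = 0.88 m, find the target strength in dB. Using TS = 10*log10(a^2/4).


TS = 10*log10(0.88^2 / 4) = 10*log10(0.1936) = -7.13

-7.13 dB


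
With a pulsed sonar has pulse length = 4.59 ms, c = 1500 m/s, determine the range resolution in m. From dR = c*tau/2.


dR = c*tau/2 = 1500 * 4.59e-3 / 2 = 3.4425

3.4425 m


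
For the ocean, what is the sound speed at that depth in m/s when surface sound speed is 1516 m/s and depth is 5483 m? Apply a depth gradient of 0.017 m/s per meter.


c = 1516 + 0.017 * 5483 = 1609.211

1609.211 m/s


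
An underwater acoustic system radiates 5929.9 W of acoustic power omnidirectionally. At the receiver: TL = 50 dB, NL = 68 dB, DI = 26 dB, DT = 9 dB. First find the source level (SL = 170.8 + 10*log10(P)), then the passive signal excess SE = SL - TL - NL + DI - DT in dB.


Step 1: SL = 170.8 + 10*log10(5929.9) = 208.53 dB
Step 2: SE = SL - TL - NL + DI - DT = 208.53 - 50 - 68 + 26 - 9 = 107.53

107.53 dB


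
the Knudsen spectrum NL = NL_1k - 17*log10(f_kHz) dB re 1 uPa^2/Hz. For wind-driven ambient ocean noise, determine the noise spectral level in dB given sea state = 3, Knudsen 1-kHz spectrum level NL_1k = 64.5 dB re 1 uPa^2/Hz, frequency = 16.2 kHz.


43.94 dB


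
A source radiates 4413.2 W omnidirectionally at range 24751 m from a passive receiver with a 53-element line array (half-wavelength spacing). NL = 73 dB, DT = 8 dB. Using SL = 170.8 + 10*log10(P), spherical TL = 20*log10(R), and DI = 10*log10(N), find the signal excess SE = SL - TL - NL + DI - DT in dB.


Step 1: SL = 170.8 + 10*log10(4413.2) = 207.25 dB
Step 2: TL = 20*log10(24751) = 87.87 dB
Step 3: DI = 10*log10(53) = 17.24 dB
Step 4: SE = SL - TL - NL + DI - DT = 207.25 - 87.87 - 73 + 17.24 - 8 = 55.62

55.62 dB


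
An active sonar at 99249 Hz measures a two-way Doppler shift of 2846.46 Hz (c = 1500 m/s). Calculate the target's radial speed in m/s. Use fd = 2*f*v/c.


21.51 m/s


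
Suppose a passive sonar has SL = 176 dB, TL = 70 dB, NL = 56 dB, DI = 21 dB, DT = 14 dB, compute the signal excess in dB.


SE = SL - TL - NL + DI - DT = 176 - 70 - 56 + 21 - 14 = 57

57 dB


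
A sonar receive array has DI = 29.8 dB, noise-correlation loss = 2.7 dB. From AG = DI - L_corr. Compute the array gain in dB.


AG = DI - L_corr = 29.8 - 2.7 = 27.1

27.1 dB


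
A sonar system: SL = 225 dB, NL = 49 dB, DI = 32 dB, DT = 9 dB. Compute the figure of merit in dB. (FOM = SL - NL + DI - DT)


FOM = SL - NL + DI - DT = 225 - 49 + 32 - 9 = 199

199 dB


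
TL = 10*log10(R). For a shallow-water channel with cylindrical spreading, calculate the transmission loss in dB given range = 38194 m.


TL = 10*log10(38194) = 45.82

45.82 dB


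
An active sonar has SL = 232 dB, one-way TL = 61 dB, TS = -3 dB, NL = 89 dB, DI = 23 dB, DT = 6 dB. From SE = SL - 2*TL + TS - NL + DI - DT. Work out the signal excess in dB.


SE = SL - 2*TL + TS - NL + DI - DT = 232 - 2*61 + (-3) - 89 + 23 - 6 = 35

35 dB


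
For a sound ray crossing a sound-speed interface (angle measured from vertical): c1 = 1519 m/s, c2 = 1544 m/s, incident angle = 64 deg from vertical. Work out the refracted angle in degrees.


sin(theta2) = (c2/c1)*sin(theta1) = (1544/1519)*sin(64 deg) = 0.91359
theta2 = arcsin(0.91359) = 66.01

66.01 deg


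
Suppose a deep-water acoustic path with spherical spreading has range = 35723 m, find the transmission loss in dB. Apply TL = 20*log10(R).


TL = 20*log10(35723) = 91.06

91.06 dB


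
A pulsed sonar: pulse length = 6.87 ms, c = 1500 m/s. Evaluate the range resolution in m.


dR = c*tau/2 = 1500 * 6.87e-3 / 2 = 5.1525

5.1525 m


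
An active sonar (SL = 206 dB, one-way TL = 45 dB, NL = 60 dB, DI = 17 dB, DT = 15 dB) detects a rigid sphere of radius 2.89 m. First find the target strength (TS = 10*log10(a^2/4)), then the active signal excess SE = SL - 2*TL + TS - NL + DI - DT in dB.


Step 1: TS = 10*log10(2.89^2/4) = 3.2 dB
Step 2: SE = SL - 2*TL + TS - NL + DI - DT = 206 - 2*45 + (3.2) - 60 + 17 - 15 = 61.2

61.2 dB


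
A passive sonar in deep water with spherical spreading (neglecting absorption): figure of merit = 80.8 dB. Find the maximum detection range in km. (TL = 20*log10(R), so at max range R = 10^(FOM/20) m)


10.96 km


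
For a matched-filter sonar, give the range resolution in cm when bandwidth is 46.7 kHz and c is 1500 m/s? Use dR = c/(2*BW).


dR = c/(2*BW) = 1500 / (2 * 46.7e3) = 0.0161 m = 1.61 cm

1.61 cm


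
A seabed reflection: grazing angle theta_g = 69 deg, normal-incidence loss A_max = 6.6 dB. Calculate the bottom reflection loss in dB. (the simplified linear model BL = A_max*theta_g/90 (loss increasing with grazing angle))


BL = A_max * theta_g / 90 = 6.6 * 69 / 90 = 5.06

5.06 dB


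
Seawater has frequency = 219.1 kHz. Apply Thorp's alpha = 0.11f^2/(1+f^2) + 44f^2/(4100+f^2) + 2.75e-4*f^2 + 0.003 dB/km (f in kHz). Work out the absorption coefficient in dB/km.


f^2 = 48004.81
alpha = 0.11*48004.81/(1+48004.81) + 44*48004.81/(4100+48004.81) + 2.75e-4*48004.81 + 0.003 = 53.852

53.852 dB/km


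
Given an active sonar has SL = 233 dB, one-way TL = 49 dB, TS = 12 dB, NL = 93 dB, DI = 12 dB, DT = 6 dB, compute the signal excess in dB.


SE = SL - 2*TL + TS - NL + DI - DT = 233 - 2*49 + (12) - 93 + 12 - 6 = 60

60 dB


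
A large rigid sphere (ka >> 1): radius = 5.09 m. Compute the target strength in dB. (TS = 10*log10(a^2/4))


TS = 10*log10(5.09^2 / 4) = 10*log10(6.477025) = 8.11

8.11 dB


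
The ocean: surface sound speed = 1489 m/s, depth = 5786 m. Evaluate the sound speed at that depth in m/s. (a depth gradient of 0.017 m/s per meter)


c = 1489 + 0.017 * 5786 = 1587.362

1587.362 m/s


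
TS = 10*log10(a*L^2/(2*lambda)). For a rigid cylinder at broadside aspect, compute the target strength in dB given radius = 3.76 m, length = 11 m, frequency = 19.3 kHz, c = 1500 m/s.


lambda = 1500/19300 = 0.07772 m
TS = 10*log10(3.76*11^2/(2*0.07772)) = 34.66

34.66 dB


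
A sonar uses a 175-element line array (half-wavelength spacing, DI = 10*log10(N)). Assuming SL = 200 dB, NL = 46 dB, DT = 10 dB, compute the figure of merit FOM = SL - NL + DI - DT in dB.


166.43 dB


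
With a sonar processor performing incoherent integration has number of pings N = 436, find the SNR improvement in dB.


Gain = 5*log10(436) = 13.2

13.2 dB


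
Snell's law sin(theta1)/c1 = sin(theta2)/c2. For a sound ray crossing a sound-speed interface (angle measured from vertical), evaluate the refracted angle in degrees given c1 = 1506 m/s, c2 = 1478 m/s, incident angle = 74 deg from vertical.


sin(theta2) = (c2/c1)*sin(theta1) = (1478/1506)*sin(74 deg) = 0.94339
theta2 = arcsin(0.94339) = 70.63

70.63 deg


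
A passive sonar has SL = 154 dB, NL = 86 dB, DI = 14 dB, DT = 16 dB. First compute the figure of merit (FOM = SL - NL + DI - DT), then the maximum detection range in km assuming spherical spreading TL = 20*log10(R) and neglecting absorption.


Step 1: FOM = SL - NL + DI - DT = 154 - 86 + 14 - 16 = 66 dB
Step 2: at max range FOM = TL = 20*log10(R), so R = 10^(66/20) = 1995.26 m = 2.0 km

2.0 km


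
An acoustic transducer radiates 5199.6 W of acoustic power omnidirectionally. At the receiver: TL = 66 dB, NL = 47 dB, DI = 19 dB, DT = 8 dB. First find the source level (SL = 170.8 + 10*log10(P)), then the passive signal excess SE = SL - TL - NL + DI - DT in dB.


Step 1: SL = 170.8 + 10*log10(5199.6) = 207.96 dB
Step 2: SE = SL - TL - NL + DI - DT = 207.96 - 66 - 47 + 19 - 8 = 105.96

105.96 dB


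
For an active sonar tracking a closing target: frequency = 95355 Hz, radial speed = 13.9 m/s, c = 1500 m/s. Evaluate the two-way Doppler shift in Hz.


fd = 2*f*v/c = 2 * 95355 * 13.9 / 1500 = 1767.25

1767.25 Hz


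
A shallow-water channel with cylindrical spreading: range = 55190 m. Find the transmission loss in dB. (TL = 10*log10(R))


47.42 dB


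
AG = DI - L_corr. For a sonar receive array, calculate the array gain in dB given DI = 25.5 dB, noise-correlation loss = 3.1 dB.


AG = DI - L_corr = 25.5 - 3.1 = 22.4

22.4 dB


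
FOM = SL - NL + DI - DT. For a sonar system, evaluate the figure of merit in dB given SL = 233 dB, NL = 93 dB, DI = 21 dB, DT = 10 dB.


FOM = SL - NL + DI - DT = 233 - 93 + 21 - 10 = 151

151 dB


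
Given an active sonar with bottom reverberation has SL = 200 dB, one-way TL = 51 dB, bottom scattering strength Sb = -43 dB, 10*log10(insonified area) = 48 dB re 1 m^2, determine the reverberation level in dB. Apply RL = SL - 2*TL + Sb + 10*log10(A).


RL = SL - 2*TL + Sb + 10*log10(A) = 200 - 2*51 + (-43) + 48 = 103

103 dB


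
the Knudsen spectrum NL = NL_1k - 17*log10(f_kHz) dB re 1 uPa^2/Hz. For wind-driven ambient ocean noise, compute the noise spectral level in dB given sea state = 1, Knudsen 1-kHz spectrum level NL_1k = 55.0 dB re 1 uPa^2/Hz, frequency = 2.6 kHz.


47.95 dB


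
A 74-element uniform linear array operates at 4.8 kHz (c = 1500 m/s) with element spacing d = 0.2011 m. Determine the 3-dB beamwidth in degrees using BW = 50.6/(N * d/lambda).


1.06 deg


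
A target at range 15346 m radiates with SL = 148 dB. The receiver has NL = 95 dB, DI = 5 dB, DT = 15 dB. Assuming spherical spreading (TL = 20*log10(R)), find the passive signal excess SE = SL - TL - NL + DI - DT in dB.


-40.72 dB


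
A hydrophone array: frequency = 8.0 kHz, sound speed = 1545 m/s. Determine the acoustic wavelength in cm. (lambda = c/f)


lambda = c/f = 1545 / 8000 = 0.1931 m = 19.31 cm

19.31 cm


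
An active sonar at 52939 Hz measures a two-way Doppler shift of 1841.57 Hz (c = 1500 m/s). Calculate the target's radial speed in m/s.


From fd = 2*f*v/c, v = c*fd/(2*f) = 1500 * 1841.57 / (2*52939) = 26.09

26.09 m/s


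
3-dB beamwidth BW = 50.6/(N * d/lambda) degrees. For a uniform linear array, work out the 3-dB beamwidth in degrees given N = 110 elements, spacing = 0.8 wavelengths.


0.58 deg


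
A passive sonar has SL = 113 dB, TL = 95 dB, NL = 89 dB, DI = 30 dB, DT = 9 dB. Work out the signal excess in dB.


-50 dB


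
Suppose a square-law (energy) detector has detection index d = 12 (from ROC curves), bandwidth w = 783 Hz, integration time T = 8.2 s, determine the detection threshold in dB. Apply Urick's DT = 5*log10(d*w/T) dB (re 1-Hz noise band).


DT = 5*log10(d*w/T) = 5*log10(12 * 783 / 8.2) = 5*log10(1145.85) = 15.3

15.3 dB


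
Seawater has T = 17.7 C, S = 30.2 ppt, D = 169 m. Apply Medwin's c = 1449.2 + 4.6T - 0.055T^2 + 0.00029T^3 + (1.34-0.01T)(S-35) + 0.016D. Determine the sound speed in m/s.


c = 1449.2 + 4.6*17.7 - 0.055*17.7^2 + 0.00029*17.7^3 + (1.34 - 0.01*17.7)*(30.2 - 35) + 0.016*169 = 1512.12

1512.12 m/s


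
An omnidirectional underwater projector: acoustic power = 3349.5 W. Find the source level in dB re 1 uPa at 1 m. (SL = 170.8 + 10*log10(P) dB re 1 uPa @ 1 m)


SL = 170.8 + 10*log10(3349.5) = 170.8 + 35.25 = 206.05

206.05 dB


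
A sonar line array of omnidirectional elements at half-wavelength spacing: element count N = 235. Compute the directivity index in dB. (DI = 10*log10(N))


DI = 10*log10(235) = 23.71

23.71 dB


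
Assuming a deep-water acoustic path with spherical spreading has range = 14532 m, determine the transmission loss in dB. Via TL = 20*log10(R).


83.25 dB


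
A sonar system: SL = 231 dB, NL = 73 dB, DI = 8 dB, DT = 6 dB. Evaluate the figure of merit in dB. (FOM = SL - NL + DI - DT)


FOM = SL - NL + DI - DT = 231 - 73 + 8 - 6 = 160

160 dB


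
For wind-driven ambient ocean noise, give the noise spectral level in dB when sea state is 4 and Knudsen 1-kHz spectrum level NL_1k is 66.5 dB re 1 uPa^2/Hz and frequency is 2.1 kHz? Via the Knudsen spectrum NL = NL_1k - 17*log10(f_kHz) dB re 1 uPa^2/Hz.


61.02 dB


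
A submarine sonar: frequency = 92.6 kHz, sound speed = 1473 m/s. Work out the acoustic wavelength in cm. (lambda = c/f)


lambda = c/f = 1473 / 92600 = 0.0159 m = 1.59 cm

1.59 cm


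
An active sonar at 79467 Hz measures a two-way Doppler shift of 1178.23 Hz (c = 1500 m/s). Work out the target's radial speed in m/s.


11.12 m/s


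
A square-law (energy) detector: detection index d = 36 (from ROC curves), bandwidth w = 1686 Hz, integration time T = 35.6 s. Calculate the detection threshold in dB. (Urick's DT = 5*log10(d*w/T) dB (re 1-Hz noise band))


DT = 5*log10(d*w/T) = 5*log10(36 * 1686 / 35.6) = 5*log10(1704.94) = 16.16

16.16 dB


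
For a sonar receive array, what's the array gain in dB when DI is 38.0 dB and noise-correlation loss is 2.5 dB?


AG = DI - L_corr = 38.0 - 2.5 = 35.5

35.5 dB


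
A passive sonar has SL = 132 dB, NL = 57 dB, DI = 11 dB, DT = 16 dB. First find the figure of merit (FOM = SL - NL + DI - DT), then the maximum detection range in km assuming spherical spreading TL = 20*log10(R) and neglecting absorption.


Step 1: FOM = SL - NL + DI - DT = 132 - 57 + 11 - 16 = 70 dB
Step 2: at max range FOM = TL = 20*log10(R), so R = 10^(70/20) = 3162.28 m = 3.16 km

3.16 km


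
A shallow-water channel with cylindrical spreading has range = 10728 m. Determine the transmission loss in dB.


TL = 10*log10(10728) = 40.31

40.31 dB


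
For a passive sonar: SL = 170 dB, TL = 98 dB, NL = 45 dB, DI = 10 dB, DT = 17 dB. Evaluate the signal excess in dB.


20 dB


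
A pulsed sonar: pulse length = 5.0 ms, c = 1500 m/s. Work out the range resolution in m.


dR = c*tau/2 = 1500 * 5.0e-3 / 2 = 3.75

3.75 m


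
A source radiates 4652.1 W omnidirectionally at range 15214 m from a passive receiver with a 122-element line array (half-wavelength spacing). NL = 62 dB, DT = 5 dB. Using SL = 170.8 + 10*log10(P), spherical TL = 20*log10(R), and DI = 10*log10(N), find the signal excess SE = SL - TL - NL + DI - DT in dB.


Step 1: SL = 170.8 + 10*log10(4652.1) = 207.48 dB
Step 2: TL = 20*log10(15214) = 83.64 dB
Step 3: DI = 10*log10(122) = 20.86 dB
Step 4: SE = SL - TL - NL + DI - DT = 207.48 - 83.64 - 62 + 20.86 - 5 = 77.7

77.7 dB


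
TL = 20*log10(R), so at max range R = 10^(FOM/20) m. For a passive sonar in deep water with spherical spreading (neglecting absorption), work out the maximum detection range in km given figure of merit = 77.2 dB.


At max range FOM = TL, so 20*log10(R) = 77.2
R = 10^(77.2/20) = 7244.36 m = 7.24 km

7.24 km


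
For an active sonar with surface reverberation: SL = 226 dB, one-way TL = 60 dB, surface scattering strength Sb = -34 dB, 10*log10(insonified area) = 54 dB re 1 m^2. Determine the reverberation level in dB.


RL = SL - 2*TL + Sb + 10*log10(A) = 226 - 2*60 + (-34) + 54 = 126

126 dB


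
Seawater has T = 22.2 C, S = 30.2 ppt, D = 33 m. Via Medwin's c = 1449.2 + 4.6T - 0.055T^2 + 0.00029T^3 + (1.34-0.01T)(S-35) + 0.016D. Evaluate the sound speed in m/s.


c = 1449.2 + 4.6*22.2 - 0.055*22.2^2 + 0.00029*22.2^3 + (1.34 - 0.01*22.2)*(30.2 - 35) + 0.016*33 = 1522.55

1522.55 m/s


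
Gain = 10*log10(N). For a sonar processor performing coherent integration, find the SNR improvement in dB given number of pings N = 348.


Gain = 10*log10(348) = 25.42

25.42 dB


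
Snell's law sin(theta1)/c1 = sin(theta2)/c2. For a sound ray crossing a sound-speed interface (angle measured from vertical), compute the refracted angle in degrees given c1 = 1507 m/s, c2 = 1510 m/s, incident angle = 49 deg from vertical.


sin(theta2) = (c2/c1)*sin(theta1) = (1510/1507)*sin(49 deg) = 0.75621
theta2 = arcsin(0.75621) = 49.13

49.13 deg


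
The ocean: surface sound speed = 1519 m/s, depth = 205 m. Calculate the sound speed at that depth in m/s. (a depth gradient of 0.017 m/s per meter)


c = 1519 + 0.017 * 205 = 1522.485

1522.485 m/s


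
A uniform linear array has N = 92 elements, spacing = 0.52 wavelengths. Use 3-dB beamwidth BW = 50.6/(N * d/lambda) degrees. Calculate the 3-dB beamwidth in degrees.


BW = 50.6 / (92 * 0.52) = 50.6 / 47.84 = 1.06

1.06 deg


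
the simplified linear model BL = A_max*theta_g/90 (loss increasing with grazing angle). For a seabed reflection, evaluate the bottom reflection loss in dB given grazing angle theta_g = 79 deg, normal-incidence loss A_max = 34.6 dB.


BL = A_max * theta_g / 90 = 34.6 * 79 / 90 = 30.37

30.37 dB


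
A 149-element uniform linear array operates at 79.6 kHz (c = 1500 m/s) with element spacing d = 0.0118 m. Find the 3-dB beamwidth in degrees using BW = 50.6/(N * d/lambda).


Step 1: lambda = 1500/79600 = 0.01884 m
Step 2: d/lambda = 0.0118/0.01884 = 0.6263
Step 3: BW = 50.6/(N * d/lambda) = 50.6/(149 * 0.6263) = 0.54

0.54 deg


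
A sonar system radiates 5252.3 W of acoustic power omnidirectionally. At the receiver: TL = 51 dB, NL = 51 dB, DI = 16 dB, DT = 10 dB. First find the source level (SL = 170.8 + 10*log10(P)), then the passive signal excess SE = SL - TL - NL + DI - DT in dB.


Step 1: SL = 170.8 + 10*log10(5252.3) = 208.0 dB
Step 2: SE = SL - TL - NL + DI - DT = 208.0 - 51 - 51 + 16 - 10 = 112.0

112.0 dB


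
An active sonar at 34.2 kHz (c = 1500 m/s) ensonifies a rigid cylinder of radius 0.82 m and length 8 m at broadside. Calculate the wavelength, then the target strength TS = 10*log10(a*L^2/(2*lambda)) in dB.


Step 1: lambda = c/f = 1500/34200 = 0.04386 m
Step 2: TS = 10*log10(a*L^2/(2*lambda)) = 10*log10(0.82*8^2/(2*0.04386)) = 27.77

27.77 dB


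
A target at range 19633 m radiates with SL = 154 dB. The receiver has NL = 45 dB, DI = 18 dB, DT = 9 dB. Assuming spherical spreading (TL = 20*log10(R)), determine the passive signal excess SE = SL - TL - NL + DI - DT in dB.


32.14 dB


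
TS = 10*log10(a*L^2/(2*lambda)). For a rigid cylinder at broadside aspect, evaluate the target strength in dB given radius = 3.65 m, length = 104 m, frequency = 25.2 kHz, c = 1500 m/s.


lambda = 1500/25200 = 0.05952 m
TS = 10*log10(3.65*104^2/(2*0.05952)) = 55.21

55.21 dB


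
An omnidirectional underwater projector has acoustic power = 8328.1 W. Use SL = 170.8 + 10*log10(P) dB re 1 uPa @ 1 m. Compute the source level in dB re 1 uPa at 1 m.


SL = 170.8 + 10*log10(8328.1) = 170.8 + 39.21 = 210.01

210.01 dB


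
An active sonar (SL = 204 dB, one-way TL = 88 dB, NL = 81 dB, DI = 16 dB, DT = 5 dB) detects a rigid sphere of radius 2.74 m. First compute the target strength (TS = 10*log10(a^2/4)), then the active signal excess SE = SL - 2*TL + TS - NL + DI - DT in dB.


Step 1: TS = 10*log10(2.74^2/4) = 2.73 dB
Step 2: SE = SL - 2*TL + TS - NL + DI - DT = 204 - 2*88 + (2.73) - 81 + 16 - 5 = -39.27

-39.27 dB


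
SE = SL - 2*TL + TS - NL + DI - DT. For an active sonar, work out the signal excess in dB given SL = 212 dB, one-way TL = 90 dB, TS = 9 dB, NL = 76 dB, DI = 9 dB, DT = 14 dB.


SE = SL - 2*TL + TS - NL + DI - DT = 212 - 2*90 + (9) - 76 + 9 - 14 = -40

-40 dB


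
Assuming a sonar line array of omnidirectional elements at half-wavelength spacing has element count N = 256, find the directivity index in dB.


DI = 10*log10(256) = 24.08

24.08 dB


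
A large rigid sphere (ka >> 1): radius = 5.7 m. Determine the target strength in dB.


TS = 10*log10(5.7^2 / 4) = 10*log10(8.1225) = 9.1

9.1 dB


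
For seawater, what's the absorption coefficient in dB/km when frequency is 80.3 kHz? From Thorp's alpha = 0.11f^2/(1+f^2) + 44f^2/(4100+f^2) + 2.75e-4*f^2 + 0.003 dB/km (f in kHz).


28.784 dB/km


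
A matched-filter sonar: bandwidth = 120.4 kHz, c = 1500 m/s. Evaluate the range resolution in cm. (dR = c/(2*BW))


dR = c/(2*BW) = 1500 / (2 * 120.4e3) = 0.0062 m = 0.62 cm

0.62 cm


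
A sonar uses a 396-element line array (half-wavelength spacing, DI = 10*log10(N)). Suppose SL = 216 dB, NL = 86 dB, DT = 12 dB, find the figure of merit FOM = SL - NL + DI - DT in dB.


143.98 dB


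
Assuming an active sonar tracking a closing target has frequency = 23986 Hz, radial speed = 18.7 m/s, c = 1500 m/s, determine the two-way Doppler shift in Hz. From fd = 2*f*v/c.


598.05 Hz


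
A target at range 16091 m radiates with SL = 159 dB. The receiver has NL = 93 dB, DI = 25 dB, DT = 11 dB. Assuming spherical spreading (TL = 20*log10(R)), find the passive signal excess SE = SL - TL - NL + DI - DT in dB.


-4.13 dB


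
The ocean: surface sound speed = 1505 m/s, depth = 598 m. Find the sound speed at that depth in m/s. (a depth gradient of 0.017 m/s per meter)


c = 1505 + 0.017 * 598 = 1515.166

1515.166 m/s


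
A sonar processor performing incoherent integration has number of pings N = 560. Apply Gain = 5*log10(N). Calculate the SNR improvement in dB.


Gain = 5*log10(560) = 13.74

13.74 dB


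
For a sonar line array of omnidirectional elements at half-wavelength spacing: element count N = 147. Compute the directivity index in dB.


21.67 dB


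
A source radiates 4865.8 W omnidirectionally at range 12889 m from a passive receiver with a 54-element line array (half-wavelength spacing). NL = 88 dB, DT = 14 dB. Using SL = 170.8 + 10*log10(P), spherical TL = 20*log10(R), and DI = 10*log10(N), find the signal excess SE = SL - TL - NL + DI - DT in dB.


40.79 dB


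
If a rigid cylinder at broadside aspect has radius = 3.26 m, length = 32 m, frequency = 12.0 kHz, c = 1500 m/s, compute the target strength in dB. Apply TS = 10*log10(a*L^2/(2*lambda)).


41.26 dB


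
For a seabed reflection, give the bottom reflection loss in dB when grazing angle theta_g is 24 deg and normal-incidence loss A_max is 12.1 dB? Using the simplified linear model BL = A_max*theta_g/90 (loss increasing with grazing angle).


3.23 dB


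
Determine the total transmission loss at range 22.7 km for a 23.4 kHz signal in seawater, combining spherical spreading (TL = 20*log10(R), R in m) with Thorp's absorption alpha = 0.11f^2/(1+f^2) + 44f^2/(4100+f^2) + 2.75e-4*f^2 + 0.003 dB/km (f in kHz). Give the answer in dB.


210.77 dB


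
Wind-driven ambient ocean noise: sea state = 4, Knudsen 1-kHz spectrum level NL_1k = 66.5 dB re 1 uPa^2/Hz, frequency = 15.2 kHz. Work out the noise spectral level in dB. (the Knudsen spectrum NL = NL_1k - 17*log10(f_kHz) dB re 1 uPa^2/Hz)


NL = NL_1k - 17*log10(f_kHz) = 66.5 - 17*log10(15.2) = 66.5 - (20.09) = 46.41

46.41 dB


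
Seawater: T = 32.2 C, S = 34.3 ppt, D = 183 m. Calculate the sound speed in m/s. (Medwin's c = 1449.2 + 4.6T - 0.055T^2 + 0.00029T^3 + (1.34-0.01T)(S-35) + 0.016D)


c = 1449.2 + 4.6*32.2 - 0.055*32.2^2 + 0.00029*32.2^3 + (1.34 - 0.01*32.2)*(34.3 - 35) + 0.016*183 = 1552.19

1552.19 m/s


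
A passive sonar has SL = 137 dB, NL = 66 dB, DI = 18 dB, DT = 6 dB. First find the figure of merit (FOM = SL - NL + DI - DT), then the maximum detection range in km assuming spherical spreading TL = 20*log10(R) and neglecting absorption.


Step 1: FOM = SL - NL + DI - DT = 137 - 66 + 18 - 6 = 83 dB
Step 2: at max range FOM = TL = 20*log10(R), so R = 10^(83/20) = 14125.38 m = 14.13 km

14.13 km


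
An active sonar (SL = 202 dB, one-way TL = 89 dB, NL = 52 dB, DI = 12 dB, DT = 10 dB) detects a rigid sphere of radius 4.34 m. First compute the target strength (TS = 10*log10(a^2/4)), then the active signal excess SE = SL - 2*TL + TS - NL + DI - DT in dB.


Step 1: TS = 10*log10(4.34^2/4) = 6.73 dB
Step 2: SE = SL - 2*TL + TS - NL + DI - DT = 202 - 2*89 + (6.73) - 52 + 12 - 10 = -19.27

-19.27 dB


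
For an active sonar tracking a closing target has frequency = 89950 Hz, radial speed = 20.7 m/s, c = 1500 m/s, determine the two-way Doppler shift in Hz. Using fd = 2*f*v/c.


2482.62 Hz


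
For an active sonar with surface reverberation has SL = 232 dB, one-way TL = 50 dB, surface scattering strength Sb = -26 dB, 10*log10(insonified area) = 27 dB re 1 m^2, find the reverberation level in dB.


133 dB


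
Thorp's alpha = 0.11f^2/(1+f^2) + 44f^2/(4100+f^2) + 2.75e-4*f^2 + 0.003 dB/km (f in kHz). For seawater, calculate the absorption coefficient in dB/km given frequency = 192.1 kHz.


f^2 = 36902.41
alpha = 0.11*36902.41/(1+36902.41) + 44*36902.41/(4100+36902.41) + 2.75e-4*36902.41 + 0.003 = 49.861

49.861 dB/km


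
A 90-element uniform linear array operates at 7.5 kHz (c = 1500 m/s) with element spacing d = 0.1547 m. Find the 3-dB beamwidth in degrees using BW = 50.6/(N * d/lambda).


Step 1: lambda = 1500/7500 = 0.2 m
Step 2: d/lambda = 0.1547/0.2 = 0.7735
Step 3: BW = 50.6/(N * d/lambda) = 50.6/(90 * 0.7735) = 0.73

0.73 deg


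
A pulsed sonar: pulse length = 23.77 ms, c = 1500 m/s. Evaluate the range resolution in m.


dR = c*tau/2 = 1500 * 23.77e-3 / 2 = 17.8275

17.8275 m


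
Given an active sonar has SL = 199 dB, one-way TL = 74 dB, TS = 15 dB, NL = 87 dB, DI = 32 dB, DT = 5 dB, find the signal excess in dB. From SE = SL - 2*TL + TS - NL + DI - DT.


SE = SL - 2*TL + TS - NL + DI - DT = 199 - 2*74 + (15) - 87 + 32 - 5 = 6

6 dB


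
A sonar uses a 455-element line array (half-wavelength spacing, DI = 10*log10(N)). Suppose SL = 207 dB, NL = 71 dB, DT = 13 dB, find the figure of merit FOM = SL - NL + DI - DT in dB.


Step 1: DI = 10*log10(455) = 26.58 dB
Step 2: FOM = SL - NL + DI - DT = 207 - 71 + 26.58 - 13 = 149.58

149.58 dB


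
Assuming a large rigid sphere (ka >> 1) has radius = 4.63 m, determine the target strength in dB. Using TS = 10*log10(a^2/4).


7.29 dB


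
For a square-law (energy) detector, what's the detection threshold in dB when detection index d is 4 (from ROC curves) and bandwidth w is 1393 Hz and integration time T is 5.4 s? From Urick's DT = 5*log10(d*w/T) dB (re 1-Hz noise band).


DT = 5*log10(d*w/T) = 5*log10(4 * 1393 / 5.4) = 5*log10(1031.85) = 15.07

15.07 dB


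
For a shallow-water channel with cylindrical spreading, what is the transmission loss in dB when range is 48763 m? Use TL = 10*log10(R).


TL = 10*log10(48763) = 46.88

46.88 dB


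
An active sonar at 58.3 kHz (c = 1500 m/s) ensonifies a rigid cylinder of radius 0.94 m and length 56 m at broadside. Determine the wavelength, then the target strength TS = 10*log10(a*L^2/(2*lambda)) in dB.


Step 1: lambda = c/f = 1500/58300 = 0.02573 m
Step 2: TS = 10*log10(a*L^2/(2*lambda)) = 10*log10(0.94*56^2/(2*0.02573)) = 47.58

47.58 dB


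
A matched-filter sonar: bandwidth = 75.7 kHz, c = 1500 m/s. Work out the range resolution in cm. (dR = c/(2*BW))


dR = c/(2*BW) = 1500 / (2 * 75.7e3) = 0.0099 m = 0.99 cm

0.99 cm


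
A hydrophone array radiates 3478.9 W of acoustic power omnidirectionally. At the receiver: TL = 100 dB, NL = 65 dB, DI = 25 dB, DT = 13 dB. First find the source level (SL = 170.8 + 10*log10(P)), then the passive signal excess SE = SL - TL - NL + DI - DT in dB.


Step 1: SL = 170.8 + 10*log10(3478.9) = 206.21 dB
Step 2: SE = SL - TL - NL + DI - DT = 206.21 - 100 - 65 + 25 - 13 = 53.21

53.21 dB


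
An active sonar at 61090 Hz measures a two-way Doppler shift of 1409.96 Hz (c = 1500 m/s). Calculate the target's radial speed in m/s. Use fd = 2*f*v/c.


From fd = 2*f*v/c, v = c*fd/(2*f) = 1500 * 1409.96 / (2*61090) = 17.31

17.31 m/s


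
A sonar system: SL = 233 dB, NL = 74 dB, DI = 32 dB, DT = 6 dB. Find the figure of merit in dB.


185 dB


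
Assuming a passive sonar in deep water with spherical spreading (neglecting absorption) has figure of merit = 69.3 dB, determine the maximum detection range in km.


At max range FOM = TL, so 20*log10(R) = 69.3
R = 10^(69.3/20) = 2917.43 m = 2.92 km

2.92 km


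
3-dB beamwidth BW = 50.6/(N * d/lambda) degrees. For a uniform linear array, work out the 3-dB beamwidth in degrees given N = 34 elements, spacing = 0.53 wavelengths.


BW = 50.6 / (34 * 0.53) = 50.6 / 18.02 = 2.81

2.81 deg


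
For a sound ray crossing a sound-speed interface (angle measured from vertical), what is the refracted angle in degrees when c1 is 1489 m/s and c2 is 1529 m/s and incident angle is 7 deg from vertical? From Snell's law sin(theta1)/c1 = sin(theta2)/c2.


sin(theta2) = (c2/c1)*sin(theta1) = (1529/1489)*sin(7 deg) = 0.12514
theta2 = arcsin(0.12514) = 7.19

7.19 deg


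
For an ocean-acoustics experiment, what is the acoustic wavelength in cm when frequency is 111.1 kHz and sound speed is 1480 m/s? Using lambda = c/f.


1.33 cm


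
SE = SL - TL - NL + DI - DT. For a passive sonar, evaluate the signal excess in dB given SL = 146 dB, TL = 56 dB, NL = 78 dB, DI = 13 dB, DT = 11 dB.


SE = SL - TL - NL + DI - DT = 146 - 56 - 78 + 13 - 11 = 14

14 dB


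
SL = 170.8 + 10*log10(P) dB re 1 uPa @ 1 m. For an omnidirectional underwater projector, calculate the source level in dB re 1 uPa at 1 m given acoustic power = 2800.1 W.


SL = 170.8 + 10*log10(2800.1) = 170.8 + 34.47 = 205.27

205.27 dB


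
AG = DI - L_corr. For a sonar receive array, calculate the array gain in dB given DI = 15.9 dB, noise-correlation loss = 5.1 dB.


10.8 dB


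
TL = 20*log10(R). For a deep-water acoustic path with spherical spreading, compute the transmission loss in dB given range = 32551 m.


90.25 dB


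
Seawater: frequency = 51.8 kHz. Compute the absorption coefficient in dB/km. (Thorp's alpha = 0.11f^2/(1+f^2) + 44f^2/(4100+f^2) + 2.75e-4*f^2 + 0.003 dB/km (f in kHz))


f^2 = 2683.24
alpha = 0.11*2683.24/(1+2683.24) + 44*2683.24/(4100+2683.24) + 2.75e-4*2683.24 + 0.003 = 18.256

18.256 dB/km


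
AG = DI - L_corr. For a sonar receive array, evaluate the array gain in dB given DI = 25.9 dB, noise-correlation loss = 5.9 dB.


AG = DI - L_corr = 25.9 - 5.9 = 20.0

20.0 dB


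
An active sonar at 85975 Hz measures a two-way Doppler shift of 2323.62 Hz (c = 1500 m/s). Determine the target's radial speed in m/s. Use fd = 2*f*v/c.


20.27 m/s


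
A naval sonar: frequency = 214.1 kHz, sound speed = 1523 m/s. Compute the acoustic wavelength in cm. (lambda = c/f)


lambda = c/f = 1523 / 214100 = 0.0071 m = 0.71 cm

0.71 cm


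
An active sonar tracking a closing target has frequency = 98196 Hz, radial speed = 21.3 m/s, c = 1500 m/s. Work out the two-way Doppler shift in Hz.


fd = 2*f*v/c = 2 * 98196 * 21.3 / 1500 = 2788.77

2788.77 Hz


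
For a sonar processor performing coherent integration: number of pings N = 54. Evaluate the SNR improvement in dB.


17.32 dB


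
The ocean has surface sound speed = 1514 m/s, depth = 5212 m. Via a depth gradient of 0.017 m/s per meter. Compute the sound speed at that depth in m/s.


1602.604 m/s


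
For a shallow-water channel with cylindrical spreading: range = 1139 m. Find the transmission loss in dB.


TL = 10*log10(1139) = 30.57

30.57 dB


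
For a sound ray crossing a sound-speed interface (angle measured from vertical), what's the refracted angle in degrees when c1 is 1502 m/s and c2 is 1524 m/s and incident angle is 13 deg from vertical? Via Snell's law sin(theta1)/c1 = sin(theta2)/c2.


sin(theta2) = (c2/c1)*sin(theta1) = (1524/1502)*sin(13 deg) = 0.22825
theta2 = arcsin(0.22825) = 13.19

13.19 deg


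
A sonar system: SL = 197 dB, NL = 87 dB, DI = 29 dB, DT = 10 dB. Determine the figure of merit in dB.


FOM = SL - NL + DI - DT = 197 - 87 + 29 - 10 = 129

129 dB


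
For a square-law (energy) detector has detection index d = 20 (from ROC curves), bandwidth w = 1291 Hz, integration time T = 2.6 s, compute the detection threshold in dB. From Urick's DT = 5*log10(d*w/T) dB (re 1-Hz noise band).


19.98 dB


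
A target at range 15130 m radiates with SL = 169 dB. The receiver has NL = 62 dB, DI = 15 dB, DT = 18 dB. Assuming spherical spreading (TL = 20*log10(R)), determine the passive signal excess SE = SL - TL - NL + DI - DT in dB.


Step 1: TL = 20*log10(15130) = 83.6 dB
Step 2: SE = 169 - 83.6 - 62 + 15 - 18 = 20.4

20.4 dB


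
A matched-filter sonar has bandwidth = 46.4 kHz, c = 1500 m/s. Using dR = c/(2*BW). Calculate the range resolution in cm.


1.62 cm


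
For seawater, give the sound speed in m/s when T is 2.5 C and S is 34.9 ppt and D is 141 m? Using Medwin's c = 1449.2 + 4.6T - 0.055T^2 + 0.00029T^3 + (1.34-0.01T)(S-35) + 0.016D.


c = 1449.2 + 4.6*2.5 - 0.055*2.5^2 + 0.00029*2.5^3 + (1.34 - 0.01*2.5)*(34.9 - 35) + 0.016*141 = 1462.49

1462.49 m/s


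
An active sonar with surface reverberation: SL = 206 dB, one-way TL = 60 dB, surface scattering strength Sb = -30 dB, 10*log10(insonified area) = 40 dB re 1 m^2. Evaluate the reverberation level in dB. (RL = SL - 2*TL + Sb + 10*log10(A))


RL = SL - 2*TL + Sb + 10*log10(A) = 206 - 2*60 + (-30) + 40 = 96

96 dB


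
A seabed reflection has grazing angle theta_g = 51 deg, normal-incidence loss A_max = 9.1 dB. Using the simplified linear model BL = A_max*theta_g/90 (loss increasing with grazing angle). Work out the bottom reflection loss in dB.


BL = A_max * theta_g / 90 = 9.1 * 51 / 90 = 5.16

5.16 dB


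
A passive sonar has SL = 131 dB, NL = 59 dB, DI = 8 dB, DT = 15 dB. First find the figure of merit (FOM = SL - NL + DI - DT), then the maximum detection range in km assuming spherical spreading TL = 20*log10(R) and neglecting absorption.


Step 1: FOM = SL - NL + DI - DT = 131 - 59 + 8 - 15 = 65 dB
Step 2: at max range FOM = TL = 20*log10(R), so R = 10^(65/20) = 1778.28 m = 1.78 km

1.78 km


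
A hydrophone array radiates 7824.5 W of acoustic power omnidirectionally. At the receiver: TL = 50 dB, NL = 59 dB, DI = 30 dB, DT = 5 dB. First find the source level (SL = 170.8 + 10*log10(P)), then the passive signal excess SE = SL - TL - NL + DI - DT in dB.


Step 1: SL = 170.8 + 10*log10(7824.5) = 209.73 dB
Step 2: SE = SL - TL - NL + DI - DT = 209.73 - 50 - 59 + 30 - 5 = 125.73

125.73 dB


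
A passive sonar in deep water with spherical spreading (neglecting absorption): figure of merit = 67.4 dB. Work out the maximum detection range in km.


At max range FOM = TL, so 20*log10(R) = 67.4
R = 10^(67.4/20) = 2344.23 m = 2.34 km

2.34 km


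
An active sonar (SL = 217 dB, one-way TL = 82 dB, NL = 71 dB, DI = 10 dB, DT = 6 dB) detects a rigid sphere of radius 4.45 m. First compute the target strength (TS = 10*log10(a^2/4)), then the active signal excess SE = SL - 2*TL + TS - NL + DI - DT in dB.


Step 1: TS = 10*log10(4.45^2/4) = 6.95 dB
Step 2: SE = SL - 2*TL + TS - NL + DI - DT = 217 - 2*82 + (6.95) - 71 + 10 - 6 = -7.05

-7.05 dB


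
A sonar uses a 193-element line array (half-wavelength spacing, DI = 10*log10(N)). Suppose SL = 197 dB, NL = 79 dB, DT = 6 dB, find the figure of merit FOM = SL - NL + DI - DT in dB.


Step 1: DI = 10*log10(193) = 22.86 dB
Step 2: FOM = SL - NL + DI - DT = 197 - 79 + 22.86 - 6 = 134.86

134.86 dB


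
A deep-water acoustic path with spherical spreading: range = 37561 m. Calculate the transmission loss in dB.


TL = 20*log10(37561) = 91.49

91.49 dB


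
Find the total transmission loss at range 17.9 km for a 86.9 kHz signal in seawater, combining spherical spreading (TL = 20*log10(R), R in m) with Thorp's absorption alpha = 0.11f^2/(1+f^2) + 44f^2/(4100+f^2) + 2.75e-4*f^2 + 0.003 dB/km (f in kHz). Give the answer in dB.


634.71 dB


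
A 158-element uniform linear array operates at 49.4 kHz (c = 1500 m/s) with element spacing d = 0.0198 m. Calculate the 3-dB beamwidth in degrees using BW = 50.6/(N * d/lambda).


Step 1: lambda = 1500/49400 = 0.03036 m
Step 2: d/lambda = 0.0198/0.03036 = 0.6522
Step 3: BW = 50.6/(N * d/lambda) = 50.6/(158 * 0.6522) = 0.49

0.49 deg


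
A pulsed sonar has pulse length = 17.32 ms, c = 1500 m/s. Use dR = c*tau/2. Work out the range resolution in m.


dR = c*tau/2 = 1500 * 17.32e-3 / 2 = 12.99

12.99 m


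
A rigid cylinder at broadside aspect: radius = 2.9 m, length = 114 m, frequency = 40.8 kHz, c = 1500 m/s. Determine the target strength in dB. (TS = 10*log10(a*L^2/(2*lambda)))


57.1 dB


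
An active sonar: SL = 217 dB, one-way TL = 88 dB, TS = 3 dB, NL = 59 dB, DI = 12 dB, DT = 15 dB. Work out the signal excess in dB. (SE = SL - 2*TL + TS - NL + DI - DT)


SE = SL - 2*TL + TS - NL + DI - DT = 217 - 2*88 + (3) - 59 + 12 - 15 = -18

-18 dB


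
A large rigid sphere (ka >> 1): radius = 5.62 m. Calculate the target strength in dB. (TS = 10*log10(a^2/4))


TS = 10*log10(5.62^2 / 4) = 10*log10(7.8961) = 8.97

8.97 dB


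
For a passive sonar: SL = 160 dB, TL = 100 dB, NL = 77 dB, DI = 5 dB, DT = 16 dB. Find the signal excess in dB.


SE = SL - TL - NL + DI - DT = 160 - 100 - 77 + 5 - 16 = -28

-28 dB


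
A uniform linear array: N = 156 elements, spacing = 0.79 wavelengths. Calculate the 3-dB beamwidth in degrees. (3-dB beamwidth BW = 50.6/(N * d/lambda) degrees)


0.41 deg


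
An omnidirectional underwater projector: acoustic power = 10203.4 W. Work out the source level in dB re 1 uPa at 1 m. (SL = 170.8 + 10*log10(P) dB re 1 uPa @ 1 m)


210.89 dB


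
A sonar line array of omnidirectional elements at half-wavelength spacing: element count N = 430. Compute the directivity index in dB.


26.33 dB


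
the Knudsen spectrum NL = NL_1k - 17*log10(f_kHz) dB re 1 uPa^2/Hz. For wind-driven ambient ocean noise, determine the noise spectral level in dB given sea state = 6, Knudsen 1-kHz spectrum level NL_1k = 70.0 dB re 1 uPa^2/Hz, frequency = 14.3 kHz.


NL = NL_1k - 17*log10(f_kHz) = 70.0 - 17*log10(14.3) = 70.0 - (19.64) = 50.36

50.36 dB


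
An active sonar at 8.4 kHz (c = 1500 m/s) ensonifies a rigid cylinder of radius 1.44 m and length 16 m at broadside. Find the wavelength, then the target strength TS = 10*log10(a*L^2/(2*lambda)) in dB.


Step 1: lambda = c/f = 1500/8400 = 0.17857 m
Step 2: TS = 10*log10(a*L^2/(2*lambda)) = 10*log10(1.44*16^2/(2*0.17857)) = 30.14

30.14 dB


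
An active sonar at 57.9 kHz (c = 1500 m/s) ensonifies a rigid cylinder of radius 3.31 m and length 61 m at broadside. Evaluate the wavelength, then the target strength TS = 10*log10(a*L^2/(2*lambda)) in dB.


Step 1: lambda = c/f = 1500/57900 = 0.02591 m
Step 2: TS = 10*log10(a*L^2/(2*lambda)) = 10*log10(3.31*61^2/(2*0.02591)) = 53.76

53.76 dB


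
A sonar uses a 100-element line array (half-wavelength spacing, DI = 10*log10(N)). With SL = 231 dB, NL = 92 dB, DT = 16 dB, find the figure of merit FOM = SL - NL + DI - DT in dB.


Step 1: DI = 10*log10(100) = 20.0 dB
Step 2: FOM = SL - NL + DI - DT = 231 - 92 + 20.0 - 16 = 143.0

143.0 dB


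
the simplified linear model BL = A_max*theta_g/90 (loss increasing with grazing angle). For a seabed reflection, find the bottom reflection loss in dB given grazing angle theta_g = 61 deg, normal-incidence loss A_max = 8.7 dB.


BL = A_max * theta_g / 90 = 8.7 * 61 / 90 = 5.9

5.9 dB


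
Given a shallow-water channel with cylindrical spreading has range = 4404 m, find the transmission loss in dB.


TL = 10*log10(4404) = 36.44

36.44 dB


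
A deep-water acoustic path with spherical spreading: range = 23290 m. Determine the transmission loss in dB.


TL = 20*log10(23290) = 87.34

87.34 dB


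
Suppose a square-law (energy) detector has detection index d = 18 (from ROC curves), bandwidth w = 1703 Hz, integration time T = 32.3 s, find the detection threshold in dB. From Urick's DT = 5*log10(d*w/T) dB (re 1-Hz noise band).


14.89 dB
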